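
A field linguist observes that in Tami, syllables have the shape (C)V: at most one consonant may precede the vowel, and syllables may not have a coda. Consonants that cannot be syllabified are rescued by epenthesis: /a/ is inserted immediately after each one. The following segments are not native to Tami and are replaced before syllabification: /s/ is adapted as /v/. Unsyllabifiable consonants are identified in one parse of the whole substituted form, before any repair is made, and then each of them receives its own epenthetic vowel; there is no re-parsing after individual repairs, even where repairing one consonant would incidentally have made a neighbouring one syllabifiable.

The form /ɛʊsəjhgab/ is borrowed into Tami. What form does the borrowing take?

Substitution: /s/ → /v/, giving /ɛʊvəjhgab/.
Under (C)V, the unsyllabifiable consonants are /j/, /h/, /b/ (no codas are permitted; onsets are limited to one consonant).
Each unlicensed consonant becomes the onset of a new syllable: /j/ → /ja/, /h/ → /ha/, /b/ → /ba/.

ɛʊvəjahagaba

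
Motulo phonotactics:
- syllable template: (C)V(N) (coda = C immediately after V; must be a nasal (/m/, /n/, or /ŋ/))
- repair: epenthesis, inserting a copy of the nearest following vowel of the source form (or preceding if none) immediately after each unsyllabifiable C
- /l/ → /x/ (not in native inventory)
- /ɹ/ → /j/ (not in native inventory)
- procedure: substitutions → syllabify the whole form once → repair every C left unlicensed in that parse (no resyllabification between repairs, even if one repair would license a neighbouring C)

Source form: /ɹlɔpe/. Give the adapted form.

jɔxɔpe

Substitution: /ɹ/ → /j/, /l/ → /x/, giving /jxɔpe/.
Under (C)V(N), the unsyllabifiable consonants are /j/ (only a nasal (/m/, /n/, or /ŋ/) is licensed in coda position; onsets are limited to one consonant).
Inserting the epenthetic vowel yields /j/ → /jɔ/.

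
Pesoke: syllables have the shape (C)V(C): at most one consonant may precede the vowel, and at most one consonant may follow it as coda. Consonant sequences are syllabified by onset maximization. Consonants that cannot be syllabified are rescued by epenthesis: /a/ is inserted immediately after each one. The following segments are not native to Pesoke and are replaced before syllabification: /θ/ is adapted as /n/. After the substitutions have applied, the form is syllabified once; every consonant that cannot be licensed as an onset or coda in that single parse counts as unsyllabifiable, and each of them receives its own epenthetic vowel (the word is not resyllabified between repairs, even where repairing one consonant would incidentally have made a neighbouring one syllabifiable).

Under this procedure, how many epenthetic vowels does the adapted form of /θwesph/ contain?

After substitution the input is /nwesph/.
The unsyllabifiable consonants are /n/, /p/, /h/; each receives one epenthetic vowel.

3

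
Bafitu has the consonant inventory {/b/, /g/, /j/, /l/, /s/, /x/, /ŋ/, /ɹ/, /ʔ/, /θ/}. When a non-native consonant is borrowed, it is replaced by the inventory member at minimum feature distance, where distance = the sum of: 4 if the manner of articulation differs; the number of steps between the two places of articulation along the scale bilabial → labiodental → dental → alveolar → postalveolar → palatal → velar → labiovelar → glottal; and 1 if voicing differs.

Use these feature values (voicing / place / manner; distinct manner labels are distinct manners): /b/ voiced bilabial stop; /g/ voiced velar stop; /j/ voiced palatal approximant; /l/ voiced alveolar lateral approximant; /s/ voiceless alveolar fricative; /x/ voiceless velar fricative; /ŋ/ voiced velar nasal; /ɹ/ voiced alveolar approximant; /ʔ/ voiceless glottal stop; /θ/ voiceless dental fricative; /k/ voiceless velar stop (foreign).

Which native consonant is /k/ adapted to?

g

/g/ is closest: same manner (stop), place distance 0 (velar→velar), voicing differs (+1); total 1. Next closest is /ʔ/ at distance 2.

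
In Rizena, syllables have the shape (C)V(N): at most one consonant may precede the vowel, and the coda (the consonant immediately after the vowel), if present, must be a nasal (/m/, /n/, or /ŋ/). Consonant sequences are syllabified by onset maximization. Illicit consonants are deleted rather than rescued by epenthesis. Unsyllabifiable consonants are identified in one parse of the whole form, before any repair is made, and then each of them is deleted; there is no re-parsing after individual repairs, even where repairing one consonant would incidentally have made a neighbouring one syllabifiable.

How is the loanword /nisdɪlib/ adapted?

nidɪli

Under (C)V(N), the unsyllabifiable consonants are /s/, /b/ (only a nasal (/m/, /n/, or /ŋ/) is licensed in coda position; onsets are limited to one consonant).
Deleting the stranded consonants removes /s/, /b/.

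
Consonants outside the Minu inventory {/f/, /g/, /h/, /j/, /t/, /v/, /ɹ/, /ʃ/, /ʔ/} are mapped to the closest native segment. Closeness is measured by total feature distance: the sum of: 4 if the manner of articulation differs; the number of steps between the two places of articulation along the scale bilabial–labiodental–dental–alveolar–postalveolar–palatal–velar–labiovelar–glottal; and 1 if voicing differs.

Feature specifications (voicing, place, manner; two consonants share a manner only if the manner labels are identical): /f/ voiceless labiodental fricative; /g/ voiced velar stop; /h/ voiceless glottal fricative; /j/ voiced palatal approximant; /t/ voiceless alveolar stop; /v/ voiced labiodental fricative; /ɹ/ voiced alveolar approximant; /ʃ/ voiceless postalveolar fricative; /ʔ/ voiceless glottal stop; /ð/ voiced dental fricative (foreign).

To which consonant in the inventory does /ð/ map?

v

/v/ is closest: same manner (fricative), place distance 1 (dental→labiodental), same voicing; total 1. Next closest is /f/ at distance 2.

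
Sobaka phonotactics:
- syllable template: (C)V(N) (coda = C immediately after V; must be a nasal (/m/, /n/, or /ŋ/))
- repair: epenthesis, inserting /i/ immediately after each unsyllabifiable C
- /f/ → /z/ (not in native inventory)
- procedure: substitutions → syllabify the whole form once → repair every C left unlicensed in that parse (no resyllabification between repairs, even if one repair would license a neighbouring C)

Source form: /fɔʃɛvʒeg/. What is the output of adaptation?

Substitution: /f/ → /z/, giving /zɔʃɛvʒeg/.
The consonants /v/, /g/ cannot be parsed into a legal (C)V(N) syllable (only a nasal (/m/, /n/, or /ŋ/) is licensed in coda position; onsets are limited to one consonant).
Inserting the epenthetic vowel yields /v/ → /vi/, /g/ → /gi/.

zɔʃɛviʒegi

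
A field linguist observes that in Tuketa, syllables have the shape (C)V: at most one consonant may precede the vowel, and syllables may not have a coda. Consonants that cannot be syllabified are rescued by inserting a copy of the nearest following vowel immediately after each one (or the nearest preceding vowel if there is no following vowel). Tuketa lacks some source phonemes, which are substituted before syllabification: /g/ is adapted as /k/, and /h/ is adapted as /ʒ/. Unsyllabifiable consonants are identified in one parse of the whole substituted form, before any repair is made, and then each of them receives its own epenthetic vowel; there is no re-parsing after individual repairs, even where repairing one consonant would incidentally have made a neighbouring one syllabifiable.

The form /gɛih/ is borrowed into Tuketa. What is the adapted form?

Substitution: /g/ → /k/, /h/ → /ʒ/, giving /kɛiʒ/.
Syllabifying with onset maximization leaves /ʒ/ stranded (no codas are permitted; onsets are limited to one consonant).
Epenthesis after each stranded consonant: /ʒ/ → /ʒi/.

kɛiʒi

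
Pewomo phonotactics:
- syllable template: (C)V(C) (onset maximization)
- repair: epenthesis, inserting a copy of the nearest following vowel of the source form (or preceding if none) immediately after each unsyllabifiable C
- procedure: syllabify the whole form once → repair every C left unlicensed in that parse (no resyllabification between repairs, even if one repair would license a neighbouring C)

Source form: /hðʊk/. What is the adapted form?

Syllabifying with onset maximization leaves /h/ stranded (at most one coda consonant is licensed; onsets are limited to one consonant).
Epenthesis after each stranded consonant: /h/ → /hʊ/.

hʊðʊk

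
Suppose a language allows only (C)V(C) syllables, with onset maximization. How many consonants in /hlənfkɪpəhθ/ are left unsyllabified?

Syllabifying with onset maximization leaves /h/, /f/, /θ/ stranded (at most one coda consonant is licensed; onsets are limited to one consonant).

3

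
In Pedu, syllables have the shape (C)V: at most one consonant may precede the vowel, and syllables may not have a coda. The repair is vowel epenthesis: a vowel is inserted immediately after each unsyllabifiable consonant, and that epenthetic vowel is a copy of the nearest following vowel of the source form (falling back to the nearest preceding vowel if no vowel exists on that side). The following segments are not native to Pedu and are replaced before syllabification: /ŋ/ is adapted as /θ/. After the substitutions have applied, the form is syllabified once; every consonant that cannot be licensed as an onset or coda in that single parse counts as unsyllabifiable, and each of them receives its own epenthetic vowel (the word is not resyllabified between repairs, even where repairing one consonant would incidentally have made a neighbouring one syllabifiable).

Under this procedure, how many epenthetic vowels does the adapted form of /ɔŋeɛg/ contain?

After substitution the input is /ɔθeɛg/.
The unsyllabifiable consonants are /g/; each receives one epenthetic vowel.

1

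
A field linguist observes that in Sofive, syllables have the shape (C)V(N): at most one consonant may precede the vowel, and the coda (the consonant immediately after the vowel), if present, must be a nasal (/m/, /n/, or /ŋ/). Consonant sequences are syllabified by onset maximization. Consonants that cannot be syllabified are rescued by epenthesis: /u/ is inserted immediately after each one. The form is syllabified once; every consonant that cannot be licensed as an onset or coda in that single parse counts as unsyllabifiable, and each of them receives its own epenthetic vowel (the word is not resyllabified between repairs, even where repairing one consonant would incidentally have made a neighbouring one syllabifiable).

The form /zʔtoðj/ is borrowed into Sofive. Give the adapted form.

Under (C)V(N), the unsyllabifiable consonants are /z/, /ʔ/, /ð/, /j/ (only a nasal (/m/, /n/, or /ŋ/) is licensed in coda position; onsets are limited to one consonant).
Each unlicensed consonant becomes the onset of a new syllable: /z/ → /zu/, /ʔ/ → /ʔu/, /ð/ → /ðu/, /j/ → /ju/.

zuʔutoðuju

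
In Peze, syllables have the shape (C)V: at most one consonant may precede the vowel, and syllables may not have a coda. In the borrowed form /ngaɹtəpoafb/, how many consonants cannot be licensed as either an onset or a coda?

4

Under (C)V, the unsyllabifiable consonants are /n/, /ɹ/, /f/, /b/ (no codas are permitted; onsets are limited to one consonant).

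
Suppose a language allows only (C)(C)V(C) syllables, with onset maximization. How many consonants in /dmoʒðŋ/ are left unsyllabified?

2

The consonants /ð/, /ŋ/ cannot be parsed into a legal (C)(C)V(C) syllable (at most one coda consonant is licensed; onsets may contain at most 2 consonants).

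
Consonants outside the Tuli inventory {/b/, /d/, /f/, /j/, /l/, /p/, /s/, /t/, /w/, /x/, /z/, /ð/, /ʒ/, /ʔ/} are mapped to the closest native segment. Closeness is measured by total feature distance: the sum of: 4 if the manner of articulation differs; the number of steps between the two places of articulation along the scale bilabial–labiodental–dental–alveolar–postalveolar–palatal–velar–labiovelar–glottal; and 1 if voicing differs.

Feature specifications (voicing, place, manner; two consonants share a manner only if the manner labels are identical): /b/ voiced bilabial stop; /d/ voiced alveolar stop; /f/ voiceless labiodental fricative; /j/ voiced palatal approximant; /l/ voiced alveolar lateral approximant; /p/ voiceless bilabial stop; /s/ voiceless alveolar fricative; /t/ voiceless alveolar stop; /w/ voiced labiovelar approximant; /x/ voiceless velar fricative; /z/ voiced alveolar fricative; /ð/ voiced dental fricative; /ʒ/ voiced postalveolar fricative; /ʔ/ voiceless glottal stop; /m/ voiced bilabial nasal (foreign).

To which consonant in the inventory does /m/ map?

b

/b/ is closest: manner differs (nasal→stop, +4), place distance 0 (bilabial→bilabial), same voicing; total 4. Next closest is /p/ at distance 5.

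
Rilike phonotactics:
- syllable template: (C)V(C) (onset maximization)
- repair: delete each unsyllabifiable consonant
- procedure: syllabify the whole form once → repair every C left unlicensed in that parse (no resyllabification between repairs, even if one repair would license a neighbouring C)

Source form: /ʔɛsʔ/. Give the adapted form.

Syllabifying with onset maximization leaves /ʔ/ stranded (at most one coda consonant is licensed; onsets are limited to one consonant).
Each unlicensed consonant is deleted: /ʔ/.

ʔɛs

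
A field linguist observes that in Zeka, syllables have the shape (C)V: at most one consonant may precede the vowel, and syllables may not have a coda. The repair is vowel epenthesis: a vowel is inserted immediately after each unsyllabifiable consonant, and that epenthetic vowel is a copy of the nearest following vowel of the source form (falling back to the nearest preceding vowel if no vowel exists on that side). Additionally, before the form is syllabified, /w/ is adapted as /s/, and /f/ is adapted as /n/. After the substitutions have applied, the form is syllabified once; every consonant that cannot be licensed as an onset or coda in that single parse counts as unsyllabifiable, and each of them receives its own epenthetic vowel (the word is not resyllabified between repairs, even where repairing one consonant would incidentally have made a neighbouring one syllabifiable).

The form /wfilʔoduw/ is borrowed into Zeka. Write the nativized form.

siniloʔodusu

Substitution: /w/ → /s/, /f/ → /n/, giving /snilʔodus/.
The consonants /s/, /l/, /s/ cannot be parsed into a legal (C)V syllable (no codas are permitted; onsets are limited to one consonant).
Inserting the epenthetic vowel yields /s/ → /si/, /l/ → /lo/, /s/ → /su/.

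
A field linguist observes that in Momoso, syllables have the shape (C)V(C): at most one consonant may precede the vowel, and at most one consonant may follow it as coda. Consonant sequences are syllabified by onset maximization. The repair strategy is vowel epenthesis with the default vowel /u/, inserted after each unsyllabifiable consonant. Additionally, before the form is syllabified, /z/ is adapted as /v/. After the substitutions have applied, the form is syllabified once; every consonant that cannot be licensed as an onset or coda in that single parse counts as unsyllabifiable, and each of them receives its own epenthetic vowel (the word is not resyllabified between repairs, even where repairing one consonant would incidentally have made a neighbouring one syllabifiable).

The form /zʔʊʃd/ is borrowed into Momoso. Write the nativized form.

Substitution: /z/ → /v/, giving /vʔʊʃd/.
Under (C)V(C), the unsyllabifiable consonants are /v/, /d/ (at most one coda consonant is licensed; onsets are limited to one consonant).
Inserting the epenthetic vowel yields /v/ → /vu/, /d/ → /du/.

vuʔʊʃdu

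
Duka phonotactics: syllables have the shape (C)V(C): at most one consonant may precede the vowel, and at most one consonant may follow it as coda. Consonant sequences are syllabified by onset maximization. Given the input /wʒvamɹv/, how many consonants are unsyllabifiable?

4

The consonants /w/, /ʒ/, /ɹ/, /v/ cannot be parsed into a legal (C)V(C) syllable (at most one coda consonant is licensed; onsets are limited to one consonant).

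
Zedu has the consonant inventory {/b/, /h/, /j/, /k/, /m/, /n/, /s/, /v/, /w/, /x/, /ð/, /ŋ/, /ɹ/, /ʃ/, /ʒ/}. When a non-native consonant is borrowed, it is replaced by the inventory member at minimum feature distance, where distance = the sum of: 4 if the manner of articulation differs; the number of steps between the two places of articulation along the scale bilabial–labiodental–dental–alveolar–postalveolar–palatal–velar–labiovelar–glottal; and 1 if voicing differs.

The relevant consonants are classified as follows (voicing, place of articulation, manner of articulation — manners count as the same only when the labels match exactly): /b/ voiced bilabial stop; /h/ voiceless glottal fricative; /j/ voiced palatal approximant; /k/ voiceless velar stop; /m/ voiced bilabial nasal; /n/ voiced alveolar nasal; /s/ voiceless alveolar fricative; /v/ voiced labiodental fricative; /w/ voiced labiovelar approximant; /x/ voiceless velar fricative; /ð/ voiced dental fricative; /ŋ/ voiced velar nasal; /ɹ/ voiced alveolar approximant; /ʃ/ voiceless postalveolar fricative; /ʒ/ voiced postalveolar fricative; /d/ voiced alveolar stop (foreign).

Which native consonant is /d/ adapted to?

/b/ is closest: same manner (stop), place distance 3 (alveolar→bilabial), same voicing; total 3. Next closest is /k/ at distance 4.

b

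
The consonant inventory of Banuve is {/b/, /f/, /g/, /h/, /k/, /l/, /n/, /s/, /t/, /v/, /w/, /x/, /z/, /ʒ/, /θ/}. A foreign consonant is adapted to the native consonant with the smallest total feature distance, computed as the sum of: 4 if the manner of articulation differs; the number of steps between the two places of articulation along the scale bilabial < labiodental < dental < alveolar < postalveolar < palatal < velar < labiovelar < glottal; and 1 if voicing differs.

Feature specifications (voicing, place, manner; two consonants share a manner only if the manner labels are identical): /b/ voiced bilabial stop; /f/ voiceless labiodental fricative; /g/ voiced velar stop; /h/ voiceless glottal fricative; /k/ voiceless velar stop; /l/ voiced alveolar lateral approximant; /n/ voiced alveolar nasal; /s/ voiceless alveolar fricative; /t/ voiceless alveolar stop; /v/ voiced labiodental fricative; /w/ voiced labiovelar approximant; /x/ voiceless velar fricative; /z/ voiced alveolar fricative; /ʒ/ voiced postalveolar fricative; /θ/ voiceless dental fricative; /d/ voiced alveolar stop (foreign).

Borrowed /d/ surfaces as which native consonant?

t

/t/ is closest: same manner (stop), place distance 0 (alveolar→alveolar), voicing differs (+1); total 1. Next closest is /b/ at distance 3.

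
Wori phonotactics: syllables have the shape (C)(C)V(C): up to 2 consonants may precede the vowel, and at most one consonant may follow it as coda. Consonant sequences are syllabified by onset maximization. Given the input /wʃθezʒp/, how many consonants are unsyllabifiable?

3

Under (C)(C)V(C), the unsyllabifiable consonants are /w/, /ʒ/, /p/ (at most one coda consonant is licensed; onsets may contain at most 2 consonants).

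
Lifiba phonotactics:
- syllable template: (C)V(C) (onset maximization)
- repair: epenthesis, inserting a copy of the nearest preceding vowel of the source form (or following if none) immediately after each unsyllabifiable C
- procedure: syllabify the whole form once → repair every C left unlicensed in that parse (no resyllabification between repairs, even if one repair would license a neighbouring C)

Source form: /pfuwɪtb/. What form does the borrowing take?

pufuwɪtbɪ

Under (C)V(C), the unsyllabifiable consonants are /p/, /b/ (at most one coda consonant is licensed; onsets are limited to one consonant).
Epenthesis after each stranded consonant: /p/ → /pu/, /b/ → /bɪ/.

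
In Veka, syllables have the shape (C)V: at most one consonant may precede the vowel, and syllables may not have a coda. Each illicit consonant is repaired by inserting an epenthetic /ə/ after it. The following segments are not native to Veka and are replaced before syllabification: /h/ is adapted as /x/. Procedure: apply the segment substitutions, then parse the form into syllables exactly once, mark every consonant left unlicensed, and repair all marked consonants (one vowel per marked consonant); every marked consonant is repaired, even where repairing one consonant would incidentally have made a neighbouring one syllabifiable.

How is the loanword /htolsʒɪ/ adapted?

xətoləsəʒɪ

Substitution: /h/ → /x/, giving /xtolsʒɪ/.
Under (C)V, the unsyllabifiable consonants are /x/, /l/, /s/ (no codas are permitted; onsets are limited to one consonant).
Inserting the epenthetic vowel yields /x/ → /xə/, /l/ → /lə/, /s/ → /sə/.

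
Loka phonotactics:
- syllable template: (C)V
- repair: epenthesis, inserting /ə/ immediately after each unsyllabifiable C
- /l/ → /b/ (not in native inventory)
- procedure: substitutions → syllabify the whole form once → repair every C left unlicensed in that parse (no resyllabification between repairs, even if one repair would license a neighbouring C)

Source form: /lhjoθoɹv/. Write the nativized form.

bəhəjoθoɹəvə

Substitution: /l/ → /b/, giving /bhjoθoɹv/.
The consonants /b/, /h/, /ɹ/, /v/ cannot be parsed into a legal (C)V syllable (no codas are permitted; onsets are limited to one consonant).
Epenthesis after each stranded consonant: /b/ → /bə/, /h/ → /hə/, /ɹ/ → /ɹə/, /v/ → /və/.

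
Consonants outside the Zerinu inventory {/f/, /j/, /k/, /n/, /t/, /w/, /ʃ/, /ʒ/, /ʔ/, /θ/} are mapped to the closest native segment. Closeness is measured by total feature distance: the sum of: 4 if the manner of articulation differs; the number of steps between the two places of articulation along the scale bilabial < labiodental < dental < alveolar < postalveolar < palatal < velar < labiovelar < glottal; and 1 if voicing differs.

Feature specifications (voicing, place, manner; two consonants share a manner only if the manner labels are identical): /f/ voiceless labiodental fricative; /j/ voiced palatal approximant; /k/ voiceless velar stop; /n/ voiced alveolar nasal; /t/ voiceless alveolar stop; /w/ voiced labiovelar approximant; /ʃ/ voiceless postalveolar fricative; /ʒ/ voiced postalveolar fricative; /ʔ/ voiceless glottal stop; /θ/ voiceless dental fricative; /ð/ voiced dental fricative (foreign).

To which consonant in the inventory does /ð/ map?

θ

/θ/ is closest: same manner (fricative), place distance 0 (dental→dental), voicing differs (+1); total 1. Next closest is /f/ at distance 2.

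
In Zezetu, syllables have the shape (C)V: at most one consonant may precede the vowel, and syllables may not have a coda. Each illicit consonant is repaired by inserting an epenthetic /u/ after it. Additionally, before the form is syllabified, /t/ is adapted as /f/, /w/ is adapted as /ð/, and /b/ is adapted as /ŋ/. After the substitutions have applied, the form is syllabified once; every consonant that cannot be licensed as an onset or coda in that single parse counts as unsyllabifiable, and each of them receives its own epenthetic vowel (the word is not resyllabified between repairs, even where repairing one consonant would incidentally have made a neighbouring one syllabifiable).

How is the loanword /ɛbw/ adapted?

ɛŋuðu

Substitution: /b/ → /ŋ/, /w/ → /ð/, giving /ɛŋð/.
Under (C)V, the unsyllabifiable consonants are /ŋ/, /ð/ (no codas are permitted; onsets are limited to one consonant).
Each unlicensed consonant becomes the onset of a new syllable: /ŋ/ → /ŋu/, /ð/ → /ðu/.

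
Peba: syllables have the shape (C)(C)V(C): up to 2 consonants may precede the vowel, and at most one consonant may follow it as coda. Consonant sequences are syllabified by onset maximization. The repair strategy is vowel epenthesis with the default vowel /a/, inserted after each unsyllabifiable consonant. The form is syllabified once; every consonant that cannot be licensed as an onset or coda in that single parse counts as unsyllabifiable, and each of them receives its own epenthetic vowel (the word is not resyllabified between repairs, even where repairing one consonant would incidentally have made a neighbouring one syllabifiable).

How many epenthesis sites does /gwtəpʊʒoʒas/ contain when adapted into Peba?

The unsyllabifiable consonants are /g/; each receives one epenthetic vowel.

1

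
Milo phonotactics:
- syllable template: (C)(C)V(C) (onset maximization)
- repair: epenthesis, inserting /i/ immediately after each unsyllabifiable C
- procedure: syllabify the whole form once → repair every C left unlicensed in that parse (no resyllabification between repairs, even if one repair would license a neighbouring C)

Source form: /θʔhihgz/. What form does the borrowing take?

θiʔhihgizi

Syllabifying with onset maximization leaves /θ/, /g/, /z/ stranded (at most one coda consonant is licensed; onsets may contain at most 2 consonants).
Each unlicensed consonant becomes the onset of a new syllable: /θ/ → /θi/, /g/ → /gi/, /z/ → /zi/.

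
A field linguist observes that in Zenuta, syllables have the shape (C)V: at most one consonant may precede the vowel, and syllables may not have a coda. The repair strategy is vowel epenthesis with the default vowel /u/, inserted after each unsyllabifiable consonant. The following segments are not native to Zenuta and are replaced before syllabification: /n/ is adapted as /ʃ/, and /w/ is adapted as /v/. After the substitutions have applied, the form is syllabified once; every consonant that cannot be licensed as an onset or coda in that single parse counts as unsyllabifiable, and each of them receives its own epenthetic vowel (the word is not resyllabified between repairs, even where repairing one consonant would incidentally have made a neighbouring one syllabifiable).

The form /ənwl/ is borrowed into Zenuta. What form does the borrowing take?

Substitution: /n/ → /ʃ/, /w/ → /v/, giving /əʃvl/.
The consonants /ʃ/, /v/, /l/ cannot be parsed into a legal (C)V syllable (no codas are permitted; onsets are limited to one consonant).
Each unlicensed consonant becomes the onset of a new syllable: /ʃ/ → /ʃu/, /v/ → /vu/, /l/ → /lu/.

əʃuvulu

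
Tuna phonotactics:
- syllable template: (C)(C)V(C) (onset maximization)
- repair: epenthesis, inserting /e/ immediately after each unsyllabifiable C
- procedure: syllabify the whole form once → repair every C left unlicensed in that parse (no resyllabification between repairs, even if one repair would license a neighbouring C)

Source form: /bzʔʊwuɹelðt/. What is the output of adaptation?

bezʔʊwuɹelðete

Under (C)(C)V(C), the unsyllabifiable consonants are /b/, /ð/, /t/ (at most one coda consonant is licensed; onsets may contain at most 2 consonants).
Inserting the epenthetic vowel yields /b/ → /be/, /ð/ → /ðe/, /t/ → /te/.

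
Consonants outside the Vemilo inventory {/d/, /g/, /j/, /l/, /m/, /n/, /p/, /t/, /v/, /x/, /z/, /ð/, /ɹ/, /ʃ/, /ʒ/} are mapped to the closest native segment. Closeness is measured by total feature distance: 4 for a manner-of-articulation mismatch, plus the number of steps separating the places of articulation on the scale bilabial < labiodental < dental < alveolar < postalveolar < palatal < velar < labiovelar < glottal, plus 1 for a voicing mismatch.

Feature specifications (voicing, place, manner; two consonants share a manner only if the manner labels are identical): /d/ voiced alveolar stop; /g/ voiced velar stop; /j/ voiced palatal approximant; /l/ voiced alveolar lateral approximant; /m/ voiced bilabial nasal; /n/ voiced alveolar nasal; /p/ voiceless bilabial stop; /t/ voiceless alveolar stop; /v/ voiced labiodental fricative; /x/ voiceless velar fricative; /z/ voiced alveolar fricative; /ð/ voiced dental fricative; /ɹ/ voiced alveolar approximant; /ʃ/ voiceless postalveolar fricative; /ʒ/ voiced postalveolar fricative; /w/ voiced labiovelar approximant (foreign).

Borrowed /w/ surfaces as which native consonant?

j

/j/ is closest: same manner (approximant), place distance 2 (labiovelar→palatal), same voicing; total 2. Next closest is /ɹ/ at distance 4.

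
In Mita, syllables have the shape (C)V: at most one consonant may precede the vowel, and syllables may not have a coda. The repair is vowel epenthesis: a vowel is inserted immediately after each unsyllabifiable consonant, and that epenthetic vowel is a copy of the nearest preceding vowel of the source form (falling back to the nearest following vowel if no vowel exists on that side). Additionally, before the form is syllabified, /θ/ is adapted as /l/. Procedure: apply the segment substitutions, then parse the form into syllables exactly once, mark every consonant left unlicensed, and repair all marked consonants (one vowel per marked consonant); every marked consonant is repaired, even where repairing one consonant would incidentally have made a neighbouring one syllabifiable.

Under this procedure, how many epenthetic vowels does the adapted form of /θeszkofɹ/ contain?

After substitution the input is /leszkofɹ/.
The unsyllabifiable consonants are /s/, /z/, /f/, /ɹ/; each receives one epenthetic vowel.

4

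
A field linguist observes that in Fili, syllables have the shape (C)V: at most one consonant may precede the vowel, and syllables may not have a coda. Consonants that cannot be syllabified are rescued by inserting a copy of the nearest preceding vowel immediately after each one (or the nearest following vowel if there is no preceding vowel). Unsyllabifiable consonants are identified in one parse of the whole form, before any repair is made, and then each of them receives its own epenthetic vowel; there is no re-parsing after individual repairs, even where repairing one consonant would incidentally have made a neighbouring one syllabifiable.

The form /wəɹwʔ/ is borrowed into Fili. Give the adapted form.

The consonants /ɹ/, /w/, /ʔ/ cannot be parsed into a legal (C)V syllable (no codas are permitted; onsets are limited to one consonant).
Epenthesis after each stranded consonant: /ɹ/ → /ɹə/, /w/ → /wə/, /ʔ/ → /ʔə/.

wəɹəwəʔə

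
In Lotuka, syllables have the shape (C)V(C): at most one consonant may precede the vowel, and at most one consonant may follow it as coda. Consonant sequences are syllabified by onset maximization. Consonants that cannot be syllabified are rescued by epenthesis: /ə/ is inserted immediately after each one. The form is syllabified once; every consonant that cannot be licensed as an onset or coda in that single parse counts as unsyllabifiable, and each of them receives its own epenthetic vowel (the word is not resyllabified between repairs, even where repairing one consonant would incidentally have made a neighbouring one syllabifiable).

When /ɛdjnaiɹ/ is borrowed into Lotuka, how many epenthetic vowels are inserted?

1

The unsyllabifiable consonants are /j/; each receives one epenthetic vowel.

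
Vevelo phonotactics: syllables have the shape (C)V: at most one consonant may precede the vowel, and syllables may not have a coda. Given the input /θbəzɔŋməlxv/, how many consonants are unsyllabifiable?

Syllabifying with onset maximization leaves /θ/, /ŋ/, /l/, /x/, /v/ stranded (no codas are permitted; onsets are limited to one consonant).

5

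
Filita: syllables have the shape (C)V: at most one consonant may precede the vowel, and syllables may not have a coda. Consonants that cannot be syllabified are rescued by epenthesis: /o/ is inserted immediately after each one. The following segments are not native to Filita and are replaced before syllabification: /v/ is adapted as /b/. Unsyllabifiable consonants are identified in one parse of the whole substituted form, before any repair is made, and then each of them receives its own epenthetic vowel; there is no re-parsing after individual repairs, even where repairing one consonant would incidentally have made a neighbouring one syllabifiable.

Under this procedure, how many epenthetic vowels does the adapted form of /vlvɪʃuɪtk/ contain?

After substitution the input is /blbɪʃuɪtk/.
The unsyllabifiable consonants are /b/, /l/, /t/, /k/; each receives one epenthetic vowel.

4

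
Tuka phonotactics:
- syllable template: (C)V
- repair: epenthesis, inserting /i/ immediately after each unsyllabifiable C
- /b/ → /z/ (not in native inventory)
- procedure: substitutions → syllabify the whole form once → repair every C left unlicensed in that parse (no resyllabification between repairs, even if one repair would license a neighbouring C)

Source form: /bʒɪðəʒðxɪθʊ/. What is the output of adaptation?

Substitution: /b/ → /z/, giving /zʒɪðəʒðxɪθʊ/.
Under (C)V, the unsyllabifiable consonants are /z/, /ʒ/, /ð/ (no codas are permitted; onsets are limited to one consonant).
Inserting the epenthetic vowel yields /z/ → /zi/, /ʒ/ → /ʒi/, /ð/ → /ði/.

ziʒɪðəʒiðixɪθʊ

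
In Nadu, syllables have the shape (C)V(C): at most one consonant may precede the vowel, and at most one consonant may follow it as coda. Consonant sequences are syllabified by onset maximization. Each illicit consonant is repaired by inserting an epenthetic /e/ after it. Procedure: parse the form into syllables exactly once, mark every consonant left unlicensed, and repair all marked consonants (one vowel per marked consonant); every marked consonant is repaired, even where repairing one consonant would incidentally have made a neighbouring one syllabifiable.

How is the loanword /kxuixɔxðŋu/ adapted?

kexuixɔxðeŋu

The consonants /k/, /ð/ cannot be parsed into a legal (C)V(C) syllable (at most one coda consonant is licensed; onsets are limited to one consonant).
Inserting the epenthetic vowel yields /k/ → /ke/, /ð/ → /ðe/.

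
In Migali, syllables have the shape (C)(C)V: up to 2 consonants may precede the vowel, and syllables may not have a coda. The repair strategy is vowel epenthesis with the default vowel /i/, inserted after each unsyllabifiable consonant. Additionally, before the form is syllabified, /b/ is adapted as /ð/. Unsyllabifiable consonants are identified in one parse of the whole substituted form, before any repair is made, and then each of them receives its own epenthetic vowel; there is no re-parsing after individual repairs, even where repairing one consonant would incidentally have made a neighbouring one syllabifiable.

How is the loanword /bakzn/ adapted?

Substitution: /b/ → /ð/, giving /ðakzn/.
Syllabifying with onset maximization leaves /k/, /z/, /n/ stranded (no codas are permitted; onsets may contain at most 2 consonants).
Epenthesis after each stranded consonant: /k/ → /ki/, /z/ → /zi/, /n/ → /ni/.

ðakizini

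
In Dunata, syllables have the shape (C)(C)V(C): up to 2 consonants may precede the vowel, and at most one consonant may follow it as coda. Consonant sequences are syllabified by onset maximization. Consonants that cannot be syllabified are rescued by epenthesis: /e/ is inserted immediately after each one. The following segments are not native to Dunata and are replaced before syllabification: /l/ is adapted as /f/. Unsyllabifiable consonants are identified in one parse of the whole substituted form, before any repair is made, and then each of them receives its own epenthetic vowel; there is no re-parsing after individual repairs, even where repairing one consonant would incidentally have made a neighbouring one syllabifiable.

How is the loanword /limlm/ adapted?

fimfeme

Substitution: /l/ → /f/, giving /fimfm/.
The consonants /f/, /m/ cannot be parsed into a legal (C)(C)V(C) syllable (at most one coda consonant is licensed; onsets may contain at most 2 consonants).
Each unlicensed consonant becomes the onset of a new syllable: /f/ → /fe/, /m/ → /me/.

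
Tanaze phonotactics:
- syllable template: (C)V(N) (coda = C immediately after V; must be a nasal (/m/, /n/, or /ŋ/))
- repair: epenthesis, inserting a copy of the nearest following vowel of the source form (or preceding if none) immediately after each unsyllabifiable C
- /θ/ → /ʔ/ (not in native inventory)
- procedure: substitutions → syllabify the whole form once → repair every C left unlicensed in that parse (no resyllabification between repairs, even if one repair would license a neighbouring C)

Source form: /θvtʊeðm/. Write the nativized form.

Substitution: /θ/ → /ʔ/, giving /ʔvtʊeðm/.
Under (C)V(N), the unsyllabifiable consonants are /ʔ/, /v/, /ð/, /m/ (only a nasal (/m/, /n/, or /ŋ/) is licensed in coda position; onsets are limited to one consonant).
Each unlicensed consonant becomes the onset of a new syllable: /ʔ/ → /ʔʊ/, /v/ → /vʊ/, /ð/ → /ðe/, /m/ → /me/.

ʔʊvʊtʊeðeme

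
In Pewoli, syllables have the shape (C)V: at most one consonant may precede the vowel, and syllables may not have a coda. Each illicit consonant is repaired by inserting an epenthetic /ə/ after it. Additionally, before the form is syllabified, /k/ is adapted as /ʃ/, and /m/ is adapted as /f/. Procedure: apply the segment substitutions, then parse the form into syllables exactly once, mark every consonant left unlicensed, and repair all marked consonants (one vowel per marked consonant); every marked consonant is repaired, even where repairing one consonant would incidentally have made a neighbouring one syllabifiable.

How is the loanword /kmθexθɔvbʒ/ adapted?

Substitution: /k/ → /ʃ/, /m/ → /f/, giving /ʃfθexθɔvbʒ/.
The consonants /ʃ/, /f/, /x/, /v/, /b/, /ʒ/ cannot be parsed into a legal (C)V syllable (no codas are permitted; onsets are limited to one consonant).
Epenthesis after each stranded consonant: /ʃ/ → /ʃə/, /f/ → /fə/, /x/ → /xə/, /v/ → /və/, /b/ → /bə/, /ʒ/ → /ʒə/.

ʃəfəθexəθɔvəbəʒə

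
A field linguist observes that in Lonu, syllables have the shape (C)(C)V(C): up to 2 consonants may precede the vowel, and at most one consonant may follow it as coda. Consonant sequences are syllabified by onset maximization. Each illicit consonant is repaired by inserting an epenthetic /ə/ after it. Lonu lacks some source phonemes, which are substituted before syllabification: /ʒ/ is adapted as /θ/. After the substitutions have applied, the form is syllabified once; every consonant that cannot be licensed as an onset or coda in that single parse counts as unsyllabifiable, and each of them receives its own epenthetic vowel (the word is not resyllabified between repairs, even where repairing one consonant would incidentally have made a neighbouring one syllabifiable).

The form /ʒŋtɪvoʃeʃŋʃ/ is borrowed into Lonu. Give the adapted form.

θəŋtɪvoʃeʃŋəʃə

Substitution: /ʒ/ → /θ/, giving /θŋtɪvoʃeʃŋʃ/.
Under (C)(C)V(C), the unsyllabifiable consonants are /θ/, /ŋ/, /ʃ/ (at most one coda consonant is licensed; onsets may contain at most 2 consonants).
Epenthesis after each stranded consonant: /θ/ → /θə/, /ŋ/ → /ŋə/, /ʃ/ → /ʃə/.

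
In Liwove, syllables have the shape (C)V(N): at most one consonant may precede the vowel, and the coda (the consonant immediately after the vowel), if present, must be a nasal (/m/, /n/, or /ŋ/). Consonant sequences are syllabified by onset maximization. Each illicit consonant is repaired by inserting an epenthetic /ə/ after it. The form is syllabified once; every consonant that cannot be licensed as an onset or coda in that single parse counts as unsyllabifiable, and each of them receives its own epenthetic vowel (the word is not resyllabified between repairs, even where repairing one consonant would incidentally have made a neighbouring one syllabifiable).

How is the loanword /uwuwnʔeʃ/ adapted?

uwuwənəʔeʃə

Syllabifying with onset maximization leaves /w/, /n/, /ʃ/ stranded (only a nasal (/m/, /n/, or /ŋ/) is licensed in coda position; onsets are limited to one consonant).
Inserting the epenthetic vowel yields /w/ → /wə/, /n/ → /nə/, /ʃ/ → /ʃə/.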